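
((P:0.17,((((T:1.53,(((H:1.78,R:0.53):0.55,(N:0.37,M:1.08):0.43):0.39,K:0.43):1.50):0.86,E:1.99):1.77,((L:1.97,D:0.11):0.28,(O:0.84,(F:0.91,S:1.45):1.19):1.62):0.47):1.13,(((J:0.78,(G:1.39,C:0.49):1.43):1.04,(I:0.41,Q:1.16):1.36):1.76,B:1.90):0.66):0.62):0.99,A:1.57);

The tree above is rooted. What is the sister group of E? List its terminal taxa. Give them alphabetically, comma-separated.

H, K, M, N, R, T

E attaches to the tree at the node subtending ((T,(((H,R),(N,M)),K)),E).
The other lineage descending from that same node — the sister group — is (T,(((H,R),(N,M)),K)); its 6 tips in alphabetical order are the answer.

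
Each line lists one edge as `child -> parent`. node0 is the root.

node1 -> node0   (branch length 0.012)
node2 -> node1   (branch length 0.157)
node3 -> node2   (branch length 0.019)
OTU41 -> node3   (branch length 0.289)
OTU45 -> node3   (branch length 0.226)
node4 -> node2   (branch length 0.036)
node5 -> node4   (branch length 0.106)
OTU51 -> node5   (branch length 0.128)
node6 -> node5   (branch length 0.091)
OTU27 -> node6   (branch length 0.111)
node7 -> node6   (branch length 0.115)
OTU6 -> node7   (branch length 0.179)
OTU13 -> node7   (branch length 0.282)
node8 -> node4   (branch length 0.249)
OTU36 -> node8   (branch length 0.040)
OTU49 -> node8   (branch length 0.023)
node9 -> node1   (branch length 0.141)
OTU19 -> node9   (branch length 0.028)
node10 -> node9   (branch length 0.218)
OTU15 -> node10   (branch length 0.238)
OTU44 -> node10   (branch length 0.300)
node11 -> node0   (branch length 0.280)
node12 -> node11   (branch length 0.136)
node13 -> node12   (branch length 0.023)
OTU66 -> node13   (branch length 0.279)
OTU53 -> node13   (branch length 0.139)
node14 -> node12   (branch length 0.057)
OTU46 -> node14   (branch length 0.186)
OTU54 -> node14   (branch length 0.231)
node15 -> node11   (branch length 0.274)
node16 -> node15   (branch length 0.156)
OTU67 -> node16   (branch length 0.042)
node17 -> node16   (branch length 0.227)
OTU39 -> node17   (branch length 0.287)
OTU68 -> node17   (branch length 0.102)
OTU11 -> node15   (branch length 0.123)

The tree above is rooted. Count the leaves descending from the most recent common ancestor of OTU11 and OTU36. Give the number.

19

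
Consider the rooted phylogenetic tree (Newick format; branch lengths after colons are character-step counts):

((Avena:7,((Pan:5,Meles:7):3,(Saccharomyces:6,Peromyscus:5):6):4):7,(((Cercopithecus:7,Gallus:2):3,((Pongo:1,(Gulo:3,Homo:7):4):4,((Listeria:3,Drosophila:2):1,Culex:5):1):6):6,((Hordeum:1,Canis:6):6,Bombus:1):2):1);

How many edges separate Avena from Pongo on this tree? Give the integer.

The MRCA of Avena and Pongo is the root of the tree.
From Avena up to that node: 2 branches. From Pongo up to the same node: 5 branches. Total: 2 + 5 = 7.

7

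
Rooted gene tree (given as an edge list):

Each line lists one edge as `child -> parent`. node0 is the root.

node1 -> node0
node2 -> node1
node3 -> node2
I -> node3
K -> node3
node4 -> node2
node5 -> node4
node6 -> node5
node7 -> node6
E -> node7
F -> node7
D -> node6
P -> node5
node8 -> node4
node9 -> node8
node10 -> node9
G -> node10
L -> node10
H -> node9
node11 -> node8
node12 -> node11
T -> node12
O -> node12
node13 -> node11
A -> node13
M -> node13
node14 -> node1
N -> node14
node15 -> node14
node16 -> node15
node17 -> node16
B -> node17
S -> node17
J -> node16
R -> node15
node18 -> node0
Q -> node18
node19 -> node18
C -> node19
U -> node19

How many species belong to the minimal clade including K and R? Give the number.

18

The MRCA of K and R is the node subtending (((I,K),((((E,F),D),P),(((G,L),H),((T,O),(A,M))))),(N,(((B,S),J),R))).
That clade contains 18 terminal taxa: A, B, D, E, F, G, H, I, J, K, L, M, N, O, P, R, S, T.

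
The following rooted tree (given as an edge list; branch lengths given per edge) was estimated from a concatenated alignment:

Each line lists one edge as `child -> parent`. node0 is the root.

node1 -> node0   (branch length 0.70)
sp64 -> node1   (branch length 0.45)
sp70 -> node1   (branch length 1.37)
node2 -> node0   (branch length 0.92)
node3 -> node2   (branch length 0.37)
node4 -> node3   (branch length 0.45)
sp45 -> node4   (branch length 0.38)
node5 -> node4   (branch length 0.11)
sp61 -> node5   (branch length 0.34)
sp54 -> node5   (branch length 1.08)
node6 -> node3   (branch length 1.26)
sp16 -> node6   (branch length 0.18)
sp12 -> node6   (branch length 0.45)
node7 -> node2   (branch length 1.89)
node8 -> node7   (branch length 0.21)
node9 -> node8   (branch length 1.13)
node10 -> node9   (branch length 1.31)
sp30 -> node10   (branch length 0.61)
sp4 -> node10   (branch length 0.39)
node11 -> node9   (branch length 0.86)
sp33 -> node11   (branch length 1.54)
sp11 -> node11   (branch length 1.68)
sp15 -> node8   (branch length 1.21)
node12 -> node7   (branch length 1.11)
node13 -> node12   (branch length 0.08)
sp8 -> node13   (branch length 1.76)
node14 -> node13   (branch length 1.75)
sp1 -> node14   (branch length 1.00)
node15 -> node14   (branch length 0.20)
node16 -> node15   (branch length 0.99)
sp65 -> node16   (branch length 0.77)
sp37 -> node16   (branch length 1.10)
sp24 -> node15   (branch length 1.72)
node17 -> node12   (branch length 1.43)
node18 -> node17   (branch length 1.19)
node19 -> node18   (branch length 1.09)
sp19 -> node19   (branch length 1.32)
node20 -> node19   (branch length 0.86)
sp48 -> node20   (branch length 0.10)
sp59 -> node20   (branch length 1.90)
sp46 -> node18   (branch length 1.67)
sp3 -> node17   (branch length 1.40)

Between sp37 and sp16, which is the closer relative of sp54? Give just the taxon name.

sp16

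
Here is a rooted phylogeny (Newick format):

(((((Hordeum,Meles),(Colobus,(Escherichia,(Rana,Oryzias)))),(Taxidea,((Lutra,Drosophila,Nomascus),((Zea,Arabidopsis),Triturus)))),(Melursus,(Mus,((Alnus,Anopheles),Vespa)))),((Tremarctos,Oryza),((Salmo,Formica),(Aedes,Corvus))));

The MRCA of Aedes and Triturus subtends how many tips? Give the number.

24

The MRCA of Aedes and Triturus is the root, so the clade is the entire tree.
That clade contains 24 terminal taxa: Aedes, Alnus, Anopheles, Arabidopsis, Colobus, Corvus, Drosophila, Escherichia, Formica, Hordeum, Lutra, Meles, Melursus, Mus, Nomascus, Oryza, Oryzias, Rana, Salmo, Taxidea, Tremarctos, Triturus, Vespa, Zea.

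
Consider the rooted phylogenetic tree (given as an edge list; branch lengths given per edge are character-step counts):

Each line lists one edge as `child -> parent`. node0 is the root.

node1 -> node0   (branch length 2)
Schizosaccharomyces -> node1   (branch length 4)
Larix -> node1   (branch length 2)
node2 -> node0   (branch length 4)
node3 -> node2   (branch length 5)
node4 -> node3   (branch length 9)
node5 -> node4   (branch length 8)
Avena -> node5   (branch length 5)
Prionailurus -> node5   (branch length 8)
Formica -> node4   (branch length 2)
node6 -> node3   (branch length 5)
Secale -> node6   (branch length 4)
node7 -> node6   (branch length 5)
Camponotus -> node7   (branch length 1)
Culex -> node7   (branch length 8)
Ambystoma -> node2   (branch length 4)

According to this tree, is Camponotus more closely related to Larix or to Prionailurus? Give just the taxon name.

The MRCA of Camponotus and Prionailurus subtends (((Avena,Prionailurus),Formica),(Secale,(Camponotus,Culex))) (6 taxa).
The MRCA of Camponotus and Larix is the root, subtending the entire tree (9 taxa).
The first is nested inside the second, so Camponotus shares a more recent common ancestor with Prionailurus.

Prionailurus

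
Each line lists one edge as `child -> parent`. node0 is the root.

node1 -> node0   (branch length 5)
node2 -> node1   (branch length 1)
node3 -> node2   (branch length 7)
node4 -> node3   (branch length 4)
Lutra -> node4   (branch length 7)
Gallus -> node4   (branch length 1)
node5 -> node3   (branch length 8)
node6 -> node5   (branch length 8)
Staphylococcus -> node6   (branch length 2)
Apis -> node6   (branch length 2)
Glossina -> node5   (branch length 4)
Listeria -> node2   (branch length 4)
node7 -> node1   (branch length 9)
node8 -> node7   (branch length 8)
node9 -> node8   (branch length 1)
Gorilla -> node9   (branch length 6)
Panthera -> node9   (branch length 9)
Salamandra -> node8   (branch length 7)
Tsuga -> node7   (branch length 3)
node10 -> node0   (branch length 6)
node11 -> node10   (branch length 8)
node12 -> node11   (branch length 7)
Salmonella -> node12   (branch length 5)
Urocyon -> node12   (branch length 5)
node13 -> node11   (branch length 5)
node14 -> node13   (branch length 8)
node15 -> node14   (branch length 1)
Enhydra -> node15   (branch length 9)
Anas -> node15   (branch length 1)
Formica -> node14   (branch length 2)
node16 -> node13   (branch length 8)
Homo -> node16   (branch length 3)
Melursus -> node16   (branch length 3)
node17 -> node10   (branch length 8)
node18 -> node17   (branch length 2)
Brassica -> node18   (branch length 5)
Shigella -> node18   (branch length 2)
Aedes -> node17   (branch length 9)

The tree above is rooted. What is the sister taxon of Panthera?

Gorilla

Panthera attaches to the tree at the node subtending (Gorilla,Panthera).
The other lineage descending from that same node — the sister group — is the single tip Gorilla.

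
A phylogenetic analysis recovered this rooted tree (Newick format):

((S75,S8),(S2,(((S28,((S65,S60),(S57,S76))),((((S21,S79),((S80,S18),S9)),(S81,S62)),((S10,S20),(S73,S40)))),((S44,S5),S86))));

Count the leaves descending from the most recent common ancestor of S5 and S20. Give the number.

The MRCA of S5 and S20 is the node subtending (((S28,((S65,S60),(S57,S76))),((((S21,S79),((S80,S18),S9)),(S81,S62)),((S10,S20),(S73,S40)))),((S44,S5),S86)).
That clade contains 19 terminal taxa: S10, S18, S20, S21, S28, S40, S44, S5, S57, S60, S62, S65, S73, S76, S79, S80, S81, S86, S9.

19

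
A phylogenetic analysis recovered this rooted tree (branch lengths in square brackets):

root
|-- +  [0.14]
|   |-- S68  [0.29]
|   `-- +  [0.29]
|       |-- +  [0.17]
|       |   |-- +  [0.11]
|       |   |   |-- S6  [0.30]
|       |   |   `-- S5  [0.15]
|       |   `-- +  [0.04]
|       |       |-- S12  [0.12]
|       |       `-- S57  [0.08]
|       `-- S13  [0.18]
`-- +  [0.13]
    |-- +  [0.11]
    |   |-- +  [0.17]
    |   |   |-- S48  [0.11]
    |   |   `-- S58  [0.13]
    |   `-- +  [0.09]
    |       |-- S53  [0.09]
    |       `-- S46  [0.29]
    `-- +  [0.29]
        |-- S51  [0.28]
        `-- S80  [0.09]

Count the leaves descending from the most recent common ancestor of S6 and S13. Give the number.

The MRCA of S6 and S13 is the node subtending (((S6,S5),(S12,S57)),S13).
That clade contains 5 terminal taxa: S12, S13, S5, S57, S6.

5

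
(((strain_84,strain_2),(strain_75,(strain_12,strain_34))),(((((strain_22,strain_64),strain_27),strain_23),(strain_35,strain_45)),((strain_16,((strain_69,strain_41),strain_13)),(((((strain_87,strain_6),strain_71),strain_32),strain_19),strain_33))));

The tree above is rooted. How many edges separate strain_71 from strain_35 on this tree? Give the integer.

9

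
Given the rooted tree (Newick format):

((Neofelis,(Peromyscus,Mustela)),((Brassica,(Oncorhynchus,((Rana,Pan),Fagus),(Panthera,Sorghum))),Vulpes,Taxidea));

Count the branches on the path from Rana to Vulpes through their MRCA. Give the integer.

The MRCA of Rana and Vulpes is the node subtending ((Brassica,(Oncorhynchus,((Rana,Pan),Fagus),(Panthera,Sorghum))),Vulpes,Taxidea).
From Rana up to that node: 5 branches. From Vulpes up to the same node: 1 branch. Total: 5 + 1 = 6.

6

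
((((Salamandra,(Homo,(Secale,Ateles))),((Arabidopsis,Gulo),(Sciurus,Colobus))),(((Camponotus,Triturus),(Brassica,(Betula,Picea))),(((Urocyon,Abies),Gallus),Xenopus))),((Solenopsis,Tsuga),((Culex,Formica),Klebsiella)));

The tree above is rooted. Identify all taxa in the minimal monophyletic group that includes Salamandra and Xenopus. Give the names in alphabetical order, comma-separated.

Abies, Arabidopsis, Ateles, Betula, Brassica, Camponotus, Colobus, Gallus, Gulo, Homo, Picea, Salamandra, Sciurus, Secale, Triturus, Urocyon, Xenopus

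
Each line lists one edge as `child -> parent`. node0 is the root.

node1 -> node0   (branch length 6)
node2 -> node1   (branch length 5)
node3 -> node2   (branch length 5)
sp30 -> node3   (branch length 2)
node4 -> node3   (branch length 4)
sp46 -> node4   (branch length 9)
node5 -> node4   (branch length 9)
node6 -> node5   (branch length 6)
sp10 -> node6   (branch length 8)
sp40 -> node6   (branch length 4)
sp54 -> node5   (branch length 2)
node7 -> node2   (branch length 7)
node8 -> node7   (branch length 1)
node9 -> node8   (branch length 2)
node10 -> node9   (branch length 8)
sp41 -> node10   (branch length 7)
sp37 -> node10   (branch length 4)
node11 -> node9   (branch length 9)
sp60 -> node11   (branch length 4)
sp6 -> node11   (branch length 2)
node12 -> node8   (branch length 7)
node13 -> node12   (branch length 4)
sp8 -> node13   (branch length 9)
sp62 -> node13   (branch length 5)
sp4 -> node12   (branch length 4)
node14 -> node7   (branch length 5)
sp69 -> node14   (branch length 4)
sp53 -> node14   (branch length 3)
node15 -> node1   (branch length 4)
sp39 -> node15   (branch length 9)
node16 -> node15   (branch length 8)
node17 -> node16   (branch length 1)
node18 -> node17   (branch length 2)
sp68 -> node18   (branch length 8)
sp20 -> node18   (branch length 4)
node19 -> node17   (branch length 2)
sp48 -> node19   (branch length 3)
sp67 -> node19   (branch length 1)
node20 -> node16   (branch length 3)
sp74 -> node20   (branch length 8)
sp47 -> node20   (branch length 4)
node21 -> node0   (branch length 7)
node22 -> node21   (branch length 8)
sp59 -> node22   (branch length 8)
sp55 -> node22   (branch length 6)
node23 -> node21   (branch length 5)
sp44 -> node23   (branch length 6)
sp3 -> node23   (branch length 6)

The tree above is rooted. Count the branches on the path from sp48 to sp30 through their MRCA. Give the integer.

The MRCA of sp48 and sp30 is the node subtending (((sp30,(sp46,((sp10,sp40),sp54))),((((sp41,sp37),(sp60,sp6)),((sp8,sp62),sp4)),(sp69,sp53))),(sp39,(((sp68,sp20),(sp48,sp67)),(sp74,sp47)))).
From sp48 up to that node: 5 branches. From sp30 up to the same node: 3 branches. Total: 5 + 3 = 8.

8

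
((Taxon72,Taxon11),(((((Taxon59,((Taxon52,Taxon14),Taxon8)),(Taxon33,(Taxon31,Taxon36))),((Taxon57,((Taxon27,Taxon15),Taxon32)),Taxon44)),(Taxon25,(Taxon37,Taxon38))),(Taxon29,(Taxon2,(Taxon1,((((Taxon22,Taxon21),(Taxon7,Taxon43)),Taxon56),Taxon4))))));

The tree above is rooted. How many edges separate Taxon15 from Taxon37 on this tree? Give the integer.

9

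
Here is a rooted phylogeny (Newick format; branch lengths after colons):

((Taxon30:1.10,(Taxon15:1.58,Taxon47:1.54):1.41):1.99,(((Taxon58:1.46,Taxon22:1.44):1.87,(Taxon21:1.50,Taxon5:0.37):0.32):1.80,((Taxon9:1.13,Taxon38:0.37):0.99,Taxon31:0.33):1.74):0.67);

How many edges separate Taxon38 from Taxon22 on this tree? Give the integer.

The MRCA of Taxon38 and Taxon22 is the node subtending (((Taxon58,Taxon22),(Taxon21,Taxon5)),((Taxon9,Taxon38),Taxon31)).
From Taxon38 up to that node: 3 branches. From Taxon22 up to the same node: 3 branches. Total: 3 + 3 = 6.

6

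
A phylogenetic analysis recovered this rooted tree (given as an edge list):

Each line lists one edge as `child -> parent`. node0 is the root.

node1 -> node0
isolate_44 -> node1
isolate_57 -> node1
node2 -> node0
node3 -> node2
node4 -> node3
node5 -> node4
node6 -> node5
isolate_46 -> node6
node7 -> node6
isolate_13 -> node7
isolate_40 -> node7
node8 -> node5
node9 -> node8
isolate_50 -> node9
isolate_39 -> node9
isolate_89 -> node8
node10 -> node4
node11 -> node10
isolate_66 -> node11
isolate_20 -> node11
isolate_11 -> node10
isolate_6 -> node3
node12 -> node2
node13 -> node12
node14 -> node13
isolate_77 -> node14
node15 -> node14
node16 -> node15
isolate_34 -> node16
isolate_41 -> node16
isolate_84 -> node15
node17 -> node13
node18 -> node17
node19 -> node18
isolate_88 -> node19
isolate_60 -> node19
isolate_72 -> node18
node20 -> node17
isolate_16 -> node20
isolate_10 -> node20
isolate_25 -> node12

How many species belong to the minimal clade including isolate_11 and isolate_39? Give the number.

The MRCA of isolate_11 and isolate_39 is the node subtending (((isolate_46,(isolate_13,isolate_40)),((isolate_50,isolate_39),isolate_89)),((isolate_66,isolate_20),isolate_11)).
That clade contains 9 terminal taxa: isolate_11, isolate_13, isolate_20, isolate_39, isolate_40, isolate_46, isolate_50, isolate_66, isolate_89.

9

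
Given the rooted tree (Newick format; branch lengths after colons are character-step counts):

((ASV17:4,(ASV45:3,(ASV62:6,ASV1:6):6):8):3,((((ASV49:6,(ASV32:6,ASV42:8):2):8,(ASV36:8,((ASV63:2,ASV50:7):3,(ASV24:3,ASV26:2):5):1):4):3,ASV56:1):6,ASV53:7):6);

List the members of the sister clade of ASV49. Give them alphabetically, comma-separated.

ASV32, ASV42

ASV49 attaches to the tree at the node subtending (ASV49,(ASV32,ASV42)).
The other lineage descending from that same node — the sister group — is (ASV32,ASV42); its 2 tips in alphabetical order are the answer.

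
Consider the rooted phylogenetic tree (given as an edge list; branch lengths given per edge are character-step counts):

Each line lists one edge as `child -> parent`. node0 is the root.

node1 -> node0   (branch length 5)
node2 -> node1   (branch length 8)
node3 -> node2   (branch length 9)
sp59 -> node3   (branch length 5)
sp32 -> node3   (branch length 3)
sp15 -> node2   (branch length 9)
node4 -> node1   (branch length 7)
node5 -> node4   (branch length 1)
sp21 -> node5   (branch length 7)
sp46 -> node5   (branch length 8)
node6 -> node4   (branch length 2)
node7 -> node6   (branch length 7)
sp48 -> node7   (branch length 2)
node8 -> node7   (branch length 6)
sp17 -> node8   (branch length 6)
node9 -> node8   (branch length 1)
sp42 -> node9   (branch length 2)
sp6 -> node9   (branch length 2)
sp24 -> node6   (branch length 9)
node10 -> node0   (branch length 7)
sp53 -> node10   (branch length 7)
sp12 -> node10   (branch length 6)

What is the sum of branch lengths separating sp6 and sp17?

The path runs sp6 → … → MRCA → … → sp17; the MRCA is the node subtending (sp17,(sp42,sp6)).
Branch lengths along that path: 2 + 1 + 6 = 9.

9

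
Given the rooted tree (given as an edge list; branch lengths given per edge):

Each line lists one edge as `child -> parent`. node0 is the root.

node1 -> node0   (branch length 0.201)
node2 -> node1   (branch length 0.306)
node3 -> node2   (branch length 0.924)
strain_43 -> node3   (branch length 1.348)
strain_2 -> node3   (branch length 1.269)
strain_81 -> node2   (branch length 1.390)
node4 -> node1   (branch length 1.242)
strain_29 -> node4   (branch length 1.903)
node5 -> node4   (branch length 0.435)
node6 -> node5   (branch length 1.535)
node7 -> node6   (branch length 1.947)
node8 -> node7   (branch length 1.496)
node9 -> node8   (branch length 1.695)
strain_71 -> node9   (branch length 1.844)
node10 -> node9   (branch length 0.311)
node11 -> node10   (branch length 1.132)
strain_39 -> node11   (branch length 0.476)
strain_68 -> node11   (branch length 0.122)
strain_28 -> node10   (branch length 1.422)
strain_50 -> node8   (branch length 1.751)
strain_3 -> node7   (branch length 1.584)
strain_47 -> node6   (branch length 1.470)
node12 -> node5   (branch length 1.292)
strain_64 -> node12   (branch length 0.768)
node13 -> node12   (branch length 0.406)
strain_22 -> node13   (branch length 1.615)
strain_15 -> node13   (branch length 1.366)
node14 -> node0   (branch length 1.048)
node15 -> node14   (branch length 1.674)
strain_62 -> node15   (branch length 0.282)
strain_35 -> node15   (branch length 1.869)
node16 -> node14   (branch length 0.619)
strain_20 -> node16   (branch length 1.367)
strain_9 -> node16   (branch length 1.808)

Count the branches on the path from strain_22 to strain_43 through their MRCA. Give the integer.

The MRCA of strain_22 and strain_43 is the node subtending (((strain_43,strain_2),strain_81),(strain_29,(((((strain_71,((strain_39,strain_68),strain_28)),strain_50),strain_3),strain_47),(strain_64,(strain_22,strain_15))))).
From strain_22 up to that node: 5 branches. From strain_43 up to the same node: 3 branches. Total: 5 + 3 = 8.

8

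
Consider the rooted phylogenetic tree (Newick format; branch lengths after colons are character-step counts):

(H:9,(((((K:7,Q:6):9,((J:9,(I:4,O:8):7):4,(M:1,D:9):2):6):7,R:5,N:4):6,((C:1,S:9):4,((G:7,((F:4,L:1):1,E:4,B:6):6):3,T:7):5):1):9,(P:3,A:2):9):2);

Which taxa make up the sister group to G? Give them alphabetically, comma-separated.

B, E, F, L

G attaches to the tree at the node subtending (G,((F,L),E,B)).
The other lineage descending from that same node — the sister group — is ((F,L),E,B); its 4 tips in alphabetical order are the answer.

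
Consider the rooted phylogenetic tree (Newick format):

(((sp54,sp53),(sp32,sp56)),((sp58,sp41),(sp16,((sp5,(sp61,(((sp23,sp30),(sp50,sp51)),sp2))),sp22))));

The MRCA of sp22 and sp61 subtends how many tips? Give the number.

The MRCA of sp22 and sp61 is the node subtending ((sp5,(sp61,(((sp23,sp30),(sp50,sp51)),sp2))),sp22).
That clade contains 8 terminal taxa: sp2, sp22, sp23, sp30, sp5, sp50, sp51, sp61.

8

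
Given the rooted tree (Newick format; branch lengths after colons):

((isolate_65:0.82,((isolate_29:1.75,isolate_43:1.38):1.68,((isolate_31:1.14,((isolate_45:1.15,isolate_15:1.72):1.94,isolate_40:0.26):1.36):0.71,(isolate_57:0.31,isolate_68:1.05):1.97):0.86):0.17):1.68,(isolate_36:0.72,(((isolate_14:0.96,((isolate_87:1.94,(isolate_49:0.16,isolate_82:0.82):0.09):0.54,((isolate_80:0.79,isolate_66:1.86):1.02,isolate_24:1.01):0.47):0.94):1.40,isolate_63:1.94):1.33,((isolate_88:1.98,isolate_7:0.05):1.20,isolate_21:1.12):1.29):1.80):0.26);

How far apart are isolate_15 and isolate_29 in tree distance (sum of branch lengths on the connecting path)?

The path runs isolate_15 → … → MRCA → … → isolate_29; the MRCA is the node subtending ((isolate_29,isolate_43),((isolate_31,((isolate_45,isolate_15),isolate_40)),(isolate_57,isolate_68))).
Branch lengths along that path: 1.72 + 1.94 + 1.36 + 0.71 + 0.86 + 1.68 + 1.75 = 10.02.

10.02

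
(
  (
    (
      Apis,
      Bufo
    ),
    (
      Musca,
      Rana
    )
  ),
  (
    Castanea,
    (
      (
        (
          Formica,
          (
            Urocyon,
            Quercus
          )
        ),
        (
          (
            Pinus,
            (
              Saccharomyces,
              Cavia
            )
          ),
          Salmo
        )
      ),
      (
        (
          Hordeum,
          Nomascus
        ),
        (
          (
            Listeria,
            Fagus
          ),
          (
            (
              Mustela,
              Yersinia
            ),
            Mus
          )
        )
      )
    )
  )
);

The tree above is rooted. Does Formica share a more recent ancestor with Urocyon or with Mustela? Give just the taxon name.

Urocyon

The MRCA of Formica and Urocyon subtends (Formica,(Urocyon,Quercus)) (3 taxa).
The MRCA of Formica and Mustela subtends (((Formica,(Urocyon,Quercus)),((Pinus,(Saccharomyces,Cavia)),Salmo)),((Hordeum,Nomascus),((Listeria,Fagus),((Mustela,Yersinia),Mus)))) (14 taxa).
The first is nested inside the second, so Formica shares a more recent common ancestor with Urocyon.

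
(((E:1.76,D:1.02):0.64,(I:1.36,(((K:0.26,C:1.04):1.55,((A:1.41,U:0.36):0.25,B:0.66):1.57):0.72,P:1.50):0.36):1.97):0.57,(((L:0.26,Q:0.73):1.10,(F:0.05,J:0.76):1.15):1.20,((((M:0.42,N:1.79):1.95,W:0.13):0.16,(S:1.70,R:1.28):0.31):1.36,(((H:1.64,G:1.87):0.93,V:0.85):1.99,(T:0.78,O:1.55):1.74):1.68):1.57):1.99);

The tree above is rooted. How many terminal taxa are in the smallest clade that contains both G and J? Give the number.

The MRCA of G and J is the node subtending (((L,Q),(F,J)),((((M,N),W),(S,R)),(((H,G),V),(T,O)))).
That clade contains 14 terminal taxa: F, G, H, J, L, M, N, O, Q, R, S, T, V, W.

14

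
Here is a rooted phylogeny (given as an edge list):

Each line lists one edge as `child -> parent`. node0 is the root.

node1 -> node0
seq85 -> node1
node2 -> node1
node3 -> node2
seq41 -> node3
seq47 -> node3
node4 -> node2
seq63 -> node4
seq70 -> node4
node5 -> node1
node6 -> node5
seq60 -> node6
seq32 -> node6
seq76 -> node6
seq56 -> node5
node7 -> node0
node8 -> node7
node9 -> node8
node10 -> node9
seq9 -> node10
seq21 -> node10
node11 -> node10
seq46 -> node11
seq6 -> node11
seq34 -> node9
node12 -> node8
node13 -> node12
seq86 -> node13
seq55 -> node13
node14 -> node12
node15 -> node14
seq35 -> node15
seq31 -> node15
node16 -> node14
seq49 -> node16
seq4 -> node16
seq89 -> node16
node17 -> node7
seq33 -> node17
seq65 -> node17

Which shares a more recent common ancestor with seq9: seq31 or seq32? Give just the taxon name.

seq31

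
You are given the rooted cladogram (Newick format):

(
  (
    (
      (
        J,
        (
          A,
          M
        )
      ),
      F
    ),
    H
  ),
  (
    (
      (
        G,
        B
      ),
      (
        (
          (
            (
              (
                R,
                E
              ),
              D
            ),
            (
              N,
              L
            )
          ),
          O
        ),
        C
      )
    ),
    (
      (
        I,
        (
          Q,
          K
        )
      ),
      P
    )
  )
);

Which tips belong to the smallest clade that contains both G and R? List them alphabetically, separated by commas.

Tracing G: it sits inside (G,B).
Tracing R: it sits inside (R,E).
The smallest clade enclosing both is ((G,B),(((((R,E),D),(N,L)),O),C)); the answer is its 9 terminal taxa in alphabetical order.

B, C, D, E, G, L, N, O, R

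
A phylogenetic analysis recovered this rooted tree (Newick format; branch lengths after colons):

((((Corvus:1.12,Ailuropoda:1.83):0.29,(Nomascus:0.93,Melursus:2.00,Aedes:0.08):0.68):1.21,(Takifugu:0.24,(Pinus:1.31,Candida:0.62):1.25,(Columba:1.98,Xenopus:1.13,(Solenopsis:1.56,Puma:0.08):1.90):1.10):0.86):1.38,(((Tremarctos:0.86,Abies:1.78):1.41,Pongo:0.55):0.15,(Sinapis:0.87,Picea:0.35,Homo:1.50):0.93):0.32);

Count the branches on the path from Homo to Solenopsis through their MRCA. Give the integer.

8

The MRCA of Homo and Solenopsis is the root of the tree.
From Homo up to that node: 3 branches. From Solenopsis up to the same node: 5 branches. Total: 3 + 5 = 8.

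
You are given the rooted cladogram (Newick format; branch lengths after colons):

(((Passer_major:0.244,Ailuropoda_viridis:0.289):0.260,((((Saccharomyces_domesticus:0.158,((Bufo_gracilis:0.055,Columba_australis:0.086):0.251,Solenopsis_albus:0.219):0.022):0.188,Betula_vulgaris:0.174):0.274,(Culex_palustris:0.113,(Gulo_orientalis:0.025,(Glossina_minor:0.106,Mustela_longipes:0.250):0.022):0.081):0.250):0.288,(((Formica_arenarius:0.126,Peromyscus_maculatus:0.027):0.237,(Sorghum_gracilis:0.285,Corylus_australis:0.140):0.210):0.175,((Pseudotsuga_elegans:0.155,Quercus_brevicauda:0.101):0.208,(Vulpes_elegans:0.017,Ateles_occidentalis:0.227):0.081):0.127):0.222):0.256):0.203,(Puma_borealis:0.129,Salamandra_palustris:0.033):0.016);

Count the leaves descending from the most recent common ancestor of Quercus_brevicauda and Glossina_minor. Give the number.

17

The MRCA of Quercus_brevicauda and Glossina_minor is the node subtending ((((Saccharomyces_domesticus,((Bufo_gracilis,Columba_australis),Solenopsis_albus)),Betula_vulgaris),(Culex_palustris,(Gulo_orientalis,(Glossina_minor,Mustela_longipes)))),(((Formica_arenarius,Peromyscus_maculatus),(Sorghum_gracilis,Corylus_australis)),((Pseudotsuga_elegans,Quercus_brevicauda),(Vulpes_elegans,Ateles_occidentalis)))).
That clade contains 17 terminal taxa: Ateles_occidentalis, Betula_vulgaris, Bufo_gracilis, Columba_australis, Corylus_australis, Culex_palustris, Formica_arenarius, Glossina_minor, Gulo_orientalis, Mustela_longipes, Peromyscus_maculatus, Pseudotsuga_elegans, Quercus_brevicauda, Saccharomyces_domesticus, Solenopsis_albus, Sorghum_gracilis, Vulpes_elegans.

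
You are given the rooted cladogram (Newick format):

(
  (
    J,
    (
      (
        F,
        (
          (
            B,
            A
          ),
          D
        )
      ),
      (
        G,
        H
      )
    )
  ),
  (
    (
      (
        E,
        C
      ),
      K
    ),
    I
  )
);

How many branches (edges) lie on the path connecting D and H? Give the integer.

5

The MRCA of D and H is the node subtending ((F,((B,A),D)),(G,H)).
From D up to that node: 3 branches. From H up to the same node: 2 branches. Total: 3 + 2 = 5.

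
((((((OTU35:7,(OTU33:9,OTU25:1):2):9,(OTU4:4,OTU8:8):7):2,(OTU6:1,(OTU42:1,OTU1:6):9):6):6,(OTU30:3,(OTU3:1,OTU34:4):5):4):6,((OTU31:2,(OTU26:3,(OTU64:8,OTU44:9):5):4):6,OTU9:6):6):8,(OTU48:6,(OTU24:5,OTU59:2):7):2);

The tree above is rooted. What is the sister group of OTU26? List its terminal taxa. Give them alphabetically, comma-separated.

OTU26 attaches to the tree at the node subtending (OTU26,(OTU64,OTU44)).
The other lineage descending from that same node — the sister group — is (OTU64,OTU44); its 2 tips in alphabetical order are the answer.

OTU44, OTU64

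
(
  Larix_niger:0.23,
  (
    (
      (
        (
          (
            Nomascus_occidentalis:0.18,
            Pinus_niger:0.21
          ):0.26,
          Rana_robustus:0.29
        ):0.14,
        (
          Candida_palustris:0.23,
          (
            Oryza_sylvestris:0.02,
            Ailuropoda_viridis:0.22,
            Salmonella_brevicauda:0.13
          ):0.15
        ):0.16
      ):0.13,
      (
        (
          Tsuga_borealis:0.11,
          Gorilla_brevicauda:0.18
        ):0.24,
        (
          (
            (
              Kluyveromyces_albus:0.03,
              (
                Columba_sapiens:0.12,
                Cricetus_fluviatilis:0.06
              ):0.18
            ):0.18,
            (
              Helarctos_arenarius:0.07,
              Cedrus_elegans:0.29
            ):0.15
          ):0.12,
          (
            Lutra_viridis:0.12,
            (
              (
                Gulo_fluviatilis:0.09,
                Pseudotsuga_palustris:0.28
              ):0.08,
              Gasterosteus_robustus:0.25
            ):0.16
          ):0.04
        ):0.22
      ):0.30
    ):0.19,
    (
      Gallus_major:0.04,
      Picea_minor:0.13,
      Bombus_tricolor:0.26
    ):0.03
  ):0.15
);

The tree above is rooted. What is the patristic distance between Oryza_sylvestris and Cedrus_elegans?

1.54

The path runs Oryza_sylvestris → … → MRCA → … → Cedrus_elegans; the MRCA is the node subtending ((((Nomascus_occidentalis,Pinus_niger),Rana_robustus),(Candida_palustris,(Oryza_sylvestris,Ailuropoda_viridis,Salmonella_brevicauda))),((Tsuga_borealis,Gorilla_brevicauda),(((Kluyveromyces_albus,(Columba_sapiens,Cricetus_fluviatilis)),(Helarctos_arenarius,Cedrus_elegans)),(Lutra_viridis,((Gulo_fluviatilis,Pseudotsuga_palustris),Gasterosteus_robustus))))).
Branch lengths along that path: 0.02 + 0.15 + 0.16 + 0.13 + 0.30 + 0.22 + 0.12 + 0.15 + 0.29 = 1.54.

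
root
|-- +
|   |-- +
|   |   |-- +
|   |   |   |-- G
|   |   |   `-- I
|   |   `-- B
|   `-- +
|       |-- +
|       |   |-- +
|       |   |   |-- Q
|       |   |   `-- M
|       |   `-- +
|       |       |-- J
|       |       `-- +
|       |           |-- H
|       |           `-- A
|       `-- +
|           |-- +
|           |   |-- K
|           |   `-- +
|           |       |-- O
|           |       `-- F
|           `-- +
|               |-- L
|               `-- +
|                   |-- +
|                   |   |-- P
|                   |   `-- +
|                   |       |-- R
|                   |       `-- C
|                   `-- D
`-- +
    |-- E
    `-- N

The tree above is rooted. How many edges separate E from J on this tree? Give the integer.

The MRCA of E and J is the root of the tree.
From E up to that node: 2 branches. From J up to the same node: 5 branches. Total: 2 + 5 = 7.

7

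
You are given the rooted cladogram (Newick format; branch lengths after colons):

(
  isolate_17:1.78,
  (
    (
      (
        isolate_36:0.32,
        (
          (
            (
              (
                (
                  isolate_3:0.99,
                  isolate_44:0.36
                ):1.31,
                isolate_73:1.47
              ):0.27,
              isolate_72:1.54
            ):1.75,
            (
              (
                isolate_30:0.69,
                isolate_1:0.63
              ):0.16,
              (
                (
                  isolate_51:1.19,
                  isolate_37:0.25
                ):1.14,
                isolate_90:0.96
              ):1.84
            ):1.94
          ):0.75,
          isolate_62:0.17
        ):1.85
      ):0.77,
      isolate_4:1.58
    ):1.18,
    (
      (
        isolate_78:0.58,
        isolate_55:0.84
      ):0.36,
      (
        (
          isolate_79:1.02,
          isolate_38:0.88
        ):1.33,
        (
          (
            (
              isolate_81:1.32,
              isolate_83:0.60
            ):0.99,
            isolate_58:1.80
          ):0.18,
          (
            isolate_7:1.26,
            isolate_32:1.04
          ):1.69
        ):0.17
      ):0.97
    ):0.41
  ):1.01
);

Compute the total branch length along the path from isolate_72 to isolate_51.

The path runs isolate_72 → … → MRCA → … → isolate_51; the MRCA is the node subtending ((((isolate_3,isolate_44),isolate_73),isolate_72),((isolate_30,isolate_1),((isolate_51,isolate_37),isolate_90))).
Branch lengths along that path: 1.54 + 1.75 + 1.94 + 1.84 + 1.14 + 1.19 = 9.40.

9.40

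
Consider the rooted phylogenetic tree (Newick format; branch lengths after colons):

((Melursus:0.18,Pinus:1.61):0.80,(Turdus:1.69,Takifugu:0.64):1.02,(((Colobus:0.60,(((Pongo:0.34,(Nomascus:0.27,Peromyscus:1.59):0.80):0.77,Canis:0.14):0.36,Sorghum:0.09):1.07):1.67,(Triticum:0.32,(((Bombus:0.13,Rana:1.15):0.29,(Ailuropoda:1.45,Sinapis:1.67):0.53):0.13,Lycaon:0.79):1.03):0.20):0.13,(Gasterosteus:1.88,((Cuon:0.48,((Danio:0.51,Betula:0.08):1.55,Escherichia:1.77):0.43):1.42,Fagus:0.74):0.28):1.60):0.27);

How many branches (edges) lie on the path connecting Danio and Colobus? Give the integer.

9

The MRCA of Danio and Colobus is the node subtending (((Colobus,(((Pongo,(Nomascus,Peromyscus)),Canis),Sorghum)),(Triticum,(((Bombus,Rana),(Ailuropoda,Sinapis)),Lycaon))),(Gasterosteus,((Cuon,((Danio,Betula),Escherichia)),Fagus))).
From Danio up to that node: 6 branches. From Colobus up to the same node: 3 branches. Total: 6 + 3 = 9.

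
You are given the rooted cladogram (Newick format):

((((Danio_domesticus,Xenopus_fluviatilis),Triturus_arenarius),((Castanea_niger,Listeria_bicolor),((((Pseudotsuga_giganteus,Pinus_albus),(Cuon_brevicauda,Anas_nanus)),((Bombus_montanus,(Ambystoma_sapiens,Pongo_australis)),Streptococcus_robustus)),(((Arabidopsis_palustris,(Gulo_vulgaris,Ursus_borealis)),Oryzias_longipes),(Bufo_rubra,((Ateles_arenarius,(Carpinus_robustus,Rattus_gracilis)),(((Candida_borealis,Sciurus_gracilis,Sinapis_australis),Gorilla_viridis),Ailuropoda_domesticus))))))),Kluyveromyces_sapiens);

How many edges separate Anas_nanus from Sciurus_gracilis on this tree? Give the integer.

The MRCA of Anas_nanus and Sciurus_gracilis is the node subtending ((((Pseudotsuga_giganteus,Pinus_albus),(Cuon_brevicauda,Anas_nanus)),((Bombus_montanus,(Ambystoma_sapiens,Pongo_australis)),Streptococcus_robustus)),(((Arabidopsis_palustris,(Gulo_vulgaris,Ursus_borealis)),Oryzias_longipes),(Bufo_rubra,((Ateles_arenarius,(Carpinus_robustus,Rattus_gracilis)),(((Candida_borealis,Sciurus_gracilis,Sinapis_australis),Gorilla_viridis),Ailuropoda_domesticus))))).
From Anas_nanus up to that node: 4 branches. From Sciurus_gracilis up to the same node: 7 branches. Total: 4 + 7 = 11.

11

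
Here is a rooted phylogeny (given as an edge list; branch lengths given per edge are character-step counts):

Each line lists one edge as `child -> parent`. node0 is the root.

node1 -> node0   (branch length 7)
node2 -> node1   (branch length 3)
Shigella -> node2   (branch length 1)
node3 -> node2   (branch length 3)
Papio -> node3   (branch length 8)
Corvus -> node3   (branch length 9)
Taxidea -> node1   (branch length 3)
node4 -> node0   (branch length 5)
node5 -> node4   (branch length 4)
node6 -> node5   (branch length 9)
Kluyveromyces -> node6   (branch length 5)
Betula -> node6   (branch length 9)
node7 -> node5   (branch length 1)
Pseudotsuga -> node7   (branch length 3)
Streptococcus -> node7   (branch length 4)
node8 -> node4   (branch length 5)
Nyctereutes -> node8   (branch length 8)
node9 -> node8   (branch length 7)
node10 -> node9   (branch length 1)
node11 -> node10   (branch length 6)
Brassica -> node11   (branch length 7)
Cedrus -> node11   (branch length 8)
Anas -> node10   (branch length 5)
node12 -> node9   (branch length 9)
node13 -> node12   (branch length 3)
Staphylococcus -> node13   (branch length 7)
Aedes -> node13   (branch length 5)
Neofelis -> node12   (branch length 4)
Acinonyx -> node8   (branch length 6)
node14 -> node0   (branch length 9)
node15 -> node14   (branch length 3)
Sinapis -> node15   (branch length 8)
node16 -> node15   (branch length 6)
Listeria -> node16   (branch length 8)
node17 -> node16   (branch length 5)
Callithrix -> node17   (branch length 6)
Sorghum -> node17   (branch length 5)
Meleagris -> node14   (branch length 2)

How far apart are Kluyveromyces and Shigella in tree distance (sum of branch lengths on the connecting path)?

34

The path runs Kluyveromyces → … → MRCA → … → Shigella; the MRCA is the root of the tree.
Branch lengths along that path: 5 + 9 + 4 + 5 + 7 + 3 + 1 = 34.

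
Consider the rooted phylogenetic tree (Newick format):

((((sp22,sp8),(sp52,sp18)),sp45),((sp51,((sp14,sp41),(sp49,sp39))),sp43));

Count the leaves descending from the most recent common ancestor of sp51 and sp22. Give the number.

11

The MRCA of sp51 and sp22 is the root, so the clade is the entire tree.
That clade contains 11 terminal taxa: sp14, sp18, sp22, sp39, sp41, sp43, sp45, sp49, sp51, sp52, sp8.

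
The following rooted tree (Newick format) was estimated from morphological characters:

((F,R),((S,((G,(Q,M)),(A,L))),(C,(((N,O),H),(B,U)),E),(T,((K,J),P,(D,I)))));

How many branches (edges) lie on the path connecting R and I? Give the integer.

The MRCA of R and I is the root of the tree.
From R up to that node: 2 branches. From I up to the same node: 5 branches. Total: 2 + 5 = 7.

7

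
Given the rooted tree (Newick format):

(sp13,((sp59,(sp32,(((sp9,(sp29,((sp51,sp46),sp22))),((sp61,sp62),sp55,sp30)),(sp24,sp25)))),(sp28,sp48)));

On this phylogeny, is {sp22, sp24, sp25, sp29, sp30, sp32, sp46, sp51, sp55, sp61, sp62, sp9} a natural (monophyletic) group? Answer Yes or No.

Yes

The most recent common ancestor of these taxa subtends (sp32,(((sp9,(sp29,((sp51,sp46),sp22))),((sp61,sp62),sp55,sp30)),(sp24,sp25))).
That clade has exactly 12 tips — every listed taxon and nothing else — so the group is monophyletic.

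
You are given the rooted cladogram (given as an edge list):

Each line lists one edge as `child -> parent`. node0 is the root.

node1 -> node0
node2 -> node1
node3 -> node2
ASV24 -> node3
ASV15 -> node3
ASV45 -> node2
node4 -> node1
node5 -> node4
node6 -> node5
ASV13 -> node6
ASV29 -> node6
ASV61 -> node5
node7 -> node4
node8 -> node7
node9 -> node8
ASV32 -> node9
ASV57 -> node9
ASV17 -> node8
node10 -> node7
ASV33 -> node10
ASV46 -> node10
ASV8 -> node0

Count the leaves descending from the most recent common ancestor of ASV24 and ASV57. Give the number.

11

The MRCA of ASV24 and ASV57 is the node subtending (((ASV24,ASV15),ASV45),(((ASV13,ASV29),ASV61),(((ASV32,ASV57),ASV17),(ASV33,ASV46)))).
That clade contains 11 terminal taxa: ASV13, ASV15, ASV17, ASV24, ASV29, ASV32, ASV33, ASV45, ASV46, ASV57, ASV61.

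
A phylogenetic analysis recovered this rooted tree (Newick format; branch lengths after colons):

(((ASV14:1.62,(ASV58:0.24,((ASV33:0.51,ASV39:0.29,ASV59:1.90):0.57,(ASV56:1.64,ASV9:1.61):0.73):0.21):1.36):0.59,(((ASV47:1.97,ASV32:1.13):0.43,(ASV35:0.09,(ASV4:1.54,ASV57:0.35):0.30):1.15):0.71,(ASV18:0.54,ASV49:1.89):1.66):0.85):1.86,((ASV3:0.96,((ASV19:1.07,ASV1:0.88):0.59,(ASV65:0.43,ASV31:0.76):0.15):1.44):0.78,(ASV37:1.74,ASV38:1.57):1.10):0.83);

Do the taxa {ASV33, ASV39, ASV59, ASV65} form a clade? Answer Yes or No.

No

The MRCA of the listed taxa is the root, so the smallest clade containing them is the whole tree.
That clade also contains ASV1, ASV14, ASV18, ASV19, ASV3, ASV31, ASV32, ASV35, ASV37, ASV38, ASV4, ASV47, ASV49, ASV56, ASV57, ASV58, ASV9, which are not in the proposed group, so the group is not monophyletic.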